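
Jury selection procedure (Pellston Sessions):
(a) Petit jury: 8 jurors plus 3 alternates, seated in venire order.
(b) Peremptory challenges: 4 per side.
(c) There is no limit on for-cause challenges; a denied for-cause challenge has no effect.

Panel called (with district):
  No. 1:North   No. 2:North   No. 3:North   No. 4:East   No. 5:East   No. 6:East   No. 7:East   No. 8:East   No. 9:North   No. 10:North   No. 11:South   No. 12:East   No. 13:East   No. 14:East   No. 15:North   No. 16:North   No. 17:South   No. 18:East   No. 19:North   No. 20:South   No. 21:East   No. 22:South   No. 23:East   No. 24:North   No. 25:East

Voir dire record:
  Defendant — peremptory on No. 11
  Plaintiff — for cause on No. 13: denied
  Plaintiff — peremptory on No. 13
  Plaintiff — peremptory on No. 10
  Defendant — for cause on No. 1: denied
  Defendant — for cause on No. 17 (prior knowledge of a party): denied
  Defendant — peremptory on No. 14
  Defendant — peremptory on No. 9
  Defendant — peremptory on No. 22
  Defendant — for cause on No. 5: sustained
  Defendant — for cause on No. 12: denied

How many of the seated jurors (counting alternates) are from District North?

Removed: #5, #9, #10, #11, #13, #14, #22.
Seated (11 incl. alternates): #1, #2, #3, #4, #6, #7, #8, #12, #15, #16, #17.
Of those, in District North: #1, #2, #3, #15, #16 → 5.

5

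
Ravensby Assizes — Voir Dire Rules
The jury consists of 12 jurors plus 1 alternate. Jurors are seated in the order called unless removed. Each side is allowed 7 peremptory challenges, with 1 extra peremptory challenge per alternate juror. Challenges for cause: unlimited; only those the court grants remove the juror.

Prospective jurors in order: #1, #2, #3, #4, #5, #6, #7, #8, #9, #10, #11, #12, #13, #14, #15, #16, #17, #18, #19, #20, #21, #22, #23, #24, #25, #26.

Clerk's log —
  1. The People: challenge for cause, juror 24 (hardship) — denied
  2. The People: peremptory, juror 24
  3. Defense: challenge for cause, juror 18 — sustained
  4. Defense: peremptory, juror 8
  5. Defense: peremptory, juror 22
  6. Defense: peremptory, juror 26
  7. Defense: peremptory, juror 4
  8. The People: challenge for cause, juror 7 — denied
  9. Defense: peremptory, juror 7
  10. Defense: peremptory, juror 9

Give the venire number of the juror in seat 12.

16

Removed: #4, #7, #8, #9, #18, #22, #24, #26.
Seating in order: seats 1–12 → #1, #2, #3, #5, #6, #10, #11, #12, #13, #14, #15, #16; alternates → #17.
So seat 12 is #16.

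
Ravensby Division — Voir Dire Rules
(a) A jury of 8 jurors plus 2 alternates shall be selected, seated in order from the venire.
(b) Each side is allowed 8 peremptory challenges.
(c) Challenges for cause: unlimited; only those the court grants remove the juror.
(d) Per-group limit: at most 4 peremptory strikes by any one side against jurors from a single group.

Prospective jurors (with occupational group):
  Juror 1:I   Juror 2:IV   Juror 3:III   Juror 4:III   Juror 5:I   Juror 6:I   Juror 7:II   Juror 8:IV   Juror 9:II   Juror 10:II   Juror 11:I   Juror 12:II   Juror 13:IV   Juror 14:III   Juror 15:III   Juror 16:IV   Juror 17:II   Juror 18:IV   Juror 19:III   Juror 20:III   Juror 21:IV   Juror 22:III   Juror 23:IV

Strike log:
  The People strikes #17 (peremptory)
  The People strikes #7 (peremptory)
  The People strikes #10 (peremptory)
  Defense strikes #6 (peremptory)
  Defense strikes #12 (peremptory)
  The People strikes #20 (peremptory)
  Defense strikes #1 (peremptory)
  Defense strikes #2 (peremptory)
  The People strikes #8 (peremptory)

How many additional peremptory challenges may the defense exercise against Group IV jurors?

Defense peremptories so far: #6, #12, #1, #2 — 4 of 8 used, 4 left overall.
Against Group IV: #2 — 1 used; per-group cap 4 leaves 3.
Binding limit: min(4, 3) = 3.

3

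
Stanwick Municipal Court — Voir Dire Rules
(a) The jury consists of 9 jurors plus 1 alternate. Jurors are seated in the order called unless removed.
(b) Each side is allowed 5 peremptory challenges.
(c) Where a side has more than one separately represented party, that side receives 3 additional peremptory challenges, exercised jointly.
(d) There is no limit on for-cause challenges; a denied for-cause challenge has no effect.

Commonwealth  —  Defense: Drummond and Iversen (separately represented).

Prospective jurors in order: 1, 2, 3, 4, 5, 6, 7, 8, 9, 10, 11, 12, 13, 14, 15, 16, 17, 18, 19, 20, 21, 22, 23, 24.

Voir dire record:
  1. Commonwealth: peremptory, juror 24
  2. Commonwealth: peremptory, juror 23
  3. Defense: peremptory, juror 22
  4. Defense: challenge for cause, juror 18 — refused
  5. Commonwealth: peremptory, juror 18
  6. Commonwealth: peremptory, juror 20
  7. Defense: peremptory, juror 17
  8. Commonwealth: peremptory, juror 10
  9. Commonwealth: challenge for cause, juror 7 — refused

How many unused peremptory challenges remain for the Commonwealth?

Commonwealth allotment: 5.
Commonwealth peremptories used: #24, #23, #18, #20, #10 — 5 (the for-cause on #7 doesn't count).
Remaining: 5 − 5 = 0.

0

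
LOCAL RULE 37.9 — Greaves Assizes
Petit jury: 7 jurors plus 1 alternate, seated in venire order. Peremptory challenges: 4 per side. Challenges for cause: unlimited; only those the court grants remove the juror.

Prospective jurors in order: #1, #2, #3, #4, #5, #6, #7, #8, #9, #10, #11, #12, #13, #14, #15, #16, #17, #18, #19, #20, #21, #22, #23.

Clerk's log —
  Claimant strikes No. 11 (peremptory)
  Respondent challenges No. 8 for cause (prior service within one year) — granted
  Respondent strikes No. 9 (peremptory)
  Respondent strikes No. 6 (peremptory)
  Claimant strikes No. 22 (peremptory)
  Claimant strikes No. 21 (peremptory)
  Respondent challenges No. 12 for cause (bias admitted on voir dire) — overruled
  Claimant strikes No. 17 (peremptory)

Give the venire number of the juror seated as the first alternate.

Removed: #6, #8, #9, #11, #17, #21, #22. (#12 stays — for-cause denied.)
Seating in order: seats 1–7 → #1, #2, #3, #4, #5, #7, #10; alternates → #12.
So alternate 1 is #12.

12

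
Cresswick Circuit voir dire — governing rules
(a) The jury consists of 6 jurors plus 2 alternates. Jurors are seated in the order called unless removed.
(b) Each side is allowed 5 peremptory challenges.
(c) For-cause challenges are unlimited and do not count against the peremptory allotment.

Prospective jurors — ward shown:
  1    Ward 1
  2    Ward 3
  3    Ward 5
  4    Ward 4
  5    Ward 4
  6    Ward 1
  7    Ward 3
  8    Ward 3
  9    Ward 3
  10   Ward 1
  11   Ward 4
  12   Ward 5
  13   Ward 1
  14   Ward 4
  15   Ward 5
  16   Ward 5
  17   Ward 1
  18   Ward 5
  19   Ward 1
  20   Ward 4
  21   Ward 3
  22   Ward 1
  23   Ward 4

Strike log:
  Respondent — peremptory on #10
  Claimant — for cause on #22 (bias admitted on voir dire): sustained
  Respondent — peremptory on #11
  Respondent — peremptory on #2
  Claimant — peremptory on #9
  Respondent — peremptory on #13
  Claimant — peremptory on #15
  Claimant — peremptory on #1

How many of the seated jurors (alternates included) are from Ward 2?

0

Removed: #1, #2, #9, #10, #11, #13, #15, #22.
Seated (8 incl. alternates): #3, #4, #5, #6, #7, #8, #12, #14.
None of those are in Ward 2 → 0.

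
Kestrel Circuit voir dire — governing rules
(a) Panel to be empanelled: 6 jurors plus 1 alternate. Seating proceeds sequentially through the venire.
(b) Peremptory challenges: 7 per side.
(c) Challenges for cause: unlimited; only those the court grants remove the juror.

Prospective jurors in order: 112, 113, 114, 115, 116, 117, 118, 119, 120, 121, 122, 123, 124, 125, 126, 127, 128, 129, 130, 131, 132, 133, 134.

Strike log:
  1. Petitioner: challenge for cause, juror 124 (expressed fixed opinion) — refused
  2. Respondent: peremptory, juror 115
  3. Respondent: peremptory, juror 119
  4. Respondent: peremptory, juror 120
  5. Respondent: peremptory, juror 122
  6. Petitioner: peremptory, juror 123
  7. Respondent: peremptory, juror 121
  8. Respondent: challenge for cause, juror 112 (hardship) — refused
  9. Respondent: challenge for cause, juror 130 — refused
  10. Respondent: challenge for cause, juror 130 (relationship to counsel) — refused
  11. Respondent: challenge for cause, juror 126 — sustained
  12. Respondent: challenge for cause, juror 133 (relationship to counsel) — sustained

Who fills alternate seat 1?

Removed: #115, #119, #120, #121, #122, #123, #126, #133. (#112, #124, #130 stay — for-cause denied.)
Seating in order: seats 1–6 → #112, #113, #114, #116, #117, #118; alternates → #124.
So alternate 1 is #124.

124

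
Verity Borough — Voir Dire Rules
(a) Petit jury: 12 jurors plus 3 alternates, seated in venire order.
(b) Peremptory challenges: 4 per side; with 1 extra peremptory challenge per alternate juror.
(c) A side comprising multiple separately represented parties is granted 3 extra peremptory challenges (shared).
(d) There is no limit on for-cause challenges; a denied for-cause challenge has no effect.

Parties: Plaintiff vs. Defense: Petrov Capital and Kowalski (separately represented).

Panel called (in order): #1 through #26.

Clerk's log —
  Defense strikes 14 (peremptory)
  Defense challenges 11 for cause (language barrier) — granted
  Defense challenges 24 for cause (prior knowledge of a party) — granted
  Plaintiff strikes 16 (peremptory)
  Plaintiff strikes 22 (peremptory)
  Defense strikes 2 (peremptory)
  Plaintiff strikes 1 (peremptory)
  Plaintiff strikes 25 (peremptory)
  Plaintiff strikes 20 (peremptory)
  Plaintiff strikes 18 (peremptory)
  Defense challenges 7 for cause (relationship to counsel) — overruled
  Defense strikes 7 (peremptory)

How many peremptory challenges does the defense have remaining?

Defense allotment: 4 base + 1 × 3 alternates + 3 multi-party = 10.
Defense peremptories used: #14, #2, #7 — 3 (for-cause on #11, #24, #7 don't count).
Remaining: 10 − 3 = 7.

7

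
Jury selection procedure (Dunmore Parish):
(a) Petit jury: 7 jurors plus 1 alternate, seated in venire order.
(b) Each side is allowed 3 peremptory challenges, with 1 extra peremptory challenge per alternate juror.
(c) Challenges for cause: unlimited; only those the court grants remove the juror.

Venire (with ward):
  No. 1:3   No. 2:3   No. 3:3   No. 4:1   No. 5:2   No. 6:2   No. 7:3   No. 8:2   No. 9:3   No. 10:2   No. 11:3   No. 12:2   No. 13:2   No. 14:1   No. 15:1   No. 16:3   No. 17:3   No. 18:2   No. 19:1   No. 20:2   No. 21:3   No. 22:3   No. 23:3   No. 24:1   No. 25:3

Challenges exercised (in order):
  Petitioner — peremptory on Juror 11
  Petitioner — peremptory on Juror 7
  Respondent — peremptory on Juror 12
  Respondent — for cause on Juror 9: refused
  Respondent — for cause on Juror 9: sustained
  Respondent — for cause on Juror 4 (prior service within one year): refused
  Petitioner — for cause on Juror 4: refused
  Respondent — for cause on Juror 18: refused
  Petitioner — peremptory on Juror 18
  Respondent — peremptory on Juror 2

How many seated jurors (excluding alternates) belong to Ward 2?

Removed: #2, #7, #9, #11, #12, #18.
Seated jurors 1–7: #1, #3, #4, #5, #6, #8, #10 (alternates #13 not counted).
Of those, in Ward 2: #5, #6, #8, #10 → 4.

4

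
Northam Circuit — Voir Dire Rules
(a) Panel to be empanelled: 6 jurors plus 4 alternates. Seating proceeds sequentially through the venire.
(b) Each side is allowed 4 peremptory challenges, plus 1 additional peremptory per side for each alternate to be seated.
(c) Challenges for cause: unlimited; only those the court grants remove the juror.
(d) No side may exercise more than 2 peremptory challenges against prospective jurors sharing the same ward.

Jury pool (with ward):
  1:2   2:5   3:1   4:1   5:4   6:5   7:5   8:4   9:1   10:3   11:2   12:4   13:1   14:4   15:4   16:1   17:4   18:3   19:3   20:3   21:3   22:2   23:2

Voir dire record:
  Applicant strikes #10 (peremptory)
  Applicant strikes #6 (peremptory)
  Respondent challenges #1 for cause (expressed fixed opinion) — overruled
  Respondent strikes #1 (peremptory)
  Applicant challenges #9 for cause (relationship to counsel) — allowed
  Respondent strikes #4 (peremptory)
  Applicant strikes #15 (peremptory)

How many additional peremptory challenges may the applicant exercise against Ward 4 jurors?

1

Applicant peremptories so far: #10, #6, #15 — 3 of 8 used, 5 left overall.
Against Ward 4: #15 — 1 used; per-ward cap 2 leaves 1.
Binding limit: min(5, 1) = 1.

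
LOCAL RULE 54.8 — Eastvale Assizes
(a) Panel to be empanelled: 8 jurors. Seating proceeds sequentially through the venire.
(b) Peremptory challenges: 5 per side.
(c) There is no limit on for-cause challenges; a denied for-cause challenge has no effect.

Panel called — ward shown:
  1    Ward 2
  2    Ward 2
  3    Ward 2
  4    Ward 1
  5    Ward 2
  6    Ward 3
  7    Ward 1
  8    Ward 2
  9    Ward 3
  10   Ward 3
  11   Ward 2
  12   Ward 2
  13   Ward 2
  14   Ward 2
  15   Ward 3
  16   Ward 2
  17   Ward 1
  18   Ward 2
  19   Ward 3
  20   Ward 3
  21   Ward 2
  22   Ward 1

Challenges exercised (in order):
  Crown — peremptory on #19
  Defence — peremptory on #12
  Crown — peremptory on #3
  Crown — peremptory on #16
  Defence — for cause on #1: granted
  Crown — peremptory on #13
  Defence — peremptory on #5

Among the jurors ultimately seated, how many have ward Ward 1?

2

Removed: #1, #3, #5, #12, #13, #16, #19.
Seated jurors 1–8: #2, #4, #6, #7, #8, #9, #10, #11.
Of those, in Ward 1: #4, #7 → 2.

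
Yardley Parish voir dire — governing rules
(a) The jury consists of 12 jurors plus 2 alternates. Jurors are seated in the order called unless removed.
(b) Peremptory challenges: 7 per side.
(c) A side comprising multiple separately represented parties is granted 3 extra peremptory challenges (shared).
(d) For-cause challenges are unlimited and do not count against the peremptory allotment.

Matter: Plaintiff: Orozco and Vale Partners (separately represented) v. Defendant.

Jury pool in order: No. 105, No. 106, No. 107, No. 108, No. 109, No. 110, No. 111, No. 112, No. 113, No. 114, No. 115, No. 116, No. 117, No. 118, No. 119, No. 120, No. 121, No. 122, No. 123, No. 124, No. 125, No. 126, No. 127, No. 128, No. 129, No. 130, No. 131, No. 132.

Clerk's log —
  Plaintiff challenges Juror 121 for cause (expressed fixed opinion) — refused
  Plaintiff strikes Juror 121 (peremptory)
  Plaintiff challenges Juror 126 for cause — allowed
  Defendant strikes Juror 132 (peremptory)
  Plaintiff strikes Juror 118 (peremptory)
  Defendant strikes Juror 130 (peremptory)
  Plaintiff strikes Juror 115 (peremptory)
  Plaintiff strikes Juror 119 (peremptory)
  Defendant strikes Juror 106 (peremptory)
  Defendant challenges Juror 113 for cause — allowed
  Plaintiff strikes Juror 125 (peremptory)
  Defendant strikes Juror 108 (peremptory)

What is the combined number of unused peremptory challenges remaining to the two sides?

8

Plaintiff allotment: 7 base + 3 multi-party = 10. Defendant allotment: 7.
Plaintiff peremptories used: #121, #118, #115, #119, #125 — 5 (for-cause on #121, #126 don't count).
Defendant peremptories used: #132, #130, #106, #108 — 4 (the for-cause on #113 doesn't count).
Remaining: (10 − 5) + (7 − 4) = 8.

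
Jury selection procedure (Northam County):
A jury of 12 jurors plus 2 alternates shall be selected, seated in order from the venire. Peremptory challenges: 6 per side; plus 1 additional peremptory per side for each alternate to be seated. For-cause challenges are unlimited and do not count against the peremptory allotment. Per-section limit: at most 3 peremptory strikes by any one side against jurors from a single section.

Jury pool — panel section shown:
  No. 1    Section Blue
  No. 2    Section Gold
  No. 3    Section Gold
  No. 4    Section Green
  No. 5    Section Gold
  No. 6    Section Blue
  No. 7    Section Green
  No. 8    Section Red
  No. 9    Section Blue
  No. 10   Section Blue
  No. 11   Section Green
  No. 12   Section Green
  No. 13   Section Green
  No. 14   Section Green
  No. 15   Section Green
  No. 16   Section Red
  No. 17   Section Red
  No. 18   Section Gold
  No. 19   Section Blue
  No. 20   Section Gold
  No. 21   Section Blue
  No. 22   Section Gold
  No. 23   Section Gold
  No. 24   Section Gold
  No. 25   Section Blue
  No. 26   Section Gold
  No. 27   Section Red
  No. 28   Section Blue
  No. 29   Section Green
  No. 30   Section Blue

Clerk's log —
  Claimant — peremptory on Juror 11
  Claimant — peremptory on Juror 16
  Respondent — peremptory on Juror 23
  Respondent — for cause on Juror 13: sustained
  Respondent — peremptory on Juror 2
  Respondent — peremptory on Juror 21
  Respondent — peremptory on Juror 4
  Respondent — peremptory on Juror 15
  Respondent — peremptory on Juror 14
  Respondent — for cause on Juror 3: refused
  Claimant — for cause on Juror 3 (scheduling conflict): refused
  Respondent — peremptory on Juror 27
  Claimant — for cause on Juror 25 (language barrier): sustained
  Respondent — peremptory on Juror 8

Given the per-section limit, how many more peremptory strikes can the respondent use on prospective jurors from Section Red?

0

Respondent peremptories so far: #23, #2, #21, #4, #15, #14, #27, #8 — 8 of 8 used, 0 left overall.
Against Section Red: #27, #8 — 2 used; per-section cap 3 leaves 1.
Binding limit: min(0, 1) = 0.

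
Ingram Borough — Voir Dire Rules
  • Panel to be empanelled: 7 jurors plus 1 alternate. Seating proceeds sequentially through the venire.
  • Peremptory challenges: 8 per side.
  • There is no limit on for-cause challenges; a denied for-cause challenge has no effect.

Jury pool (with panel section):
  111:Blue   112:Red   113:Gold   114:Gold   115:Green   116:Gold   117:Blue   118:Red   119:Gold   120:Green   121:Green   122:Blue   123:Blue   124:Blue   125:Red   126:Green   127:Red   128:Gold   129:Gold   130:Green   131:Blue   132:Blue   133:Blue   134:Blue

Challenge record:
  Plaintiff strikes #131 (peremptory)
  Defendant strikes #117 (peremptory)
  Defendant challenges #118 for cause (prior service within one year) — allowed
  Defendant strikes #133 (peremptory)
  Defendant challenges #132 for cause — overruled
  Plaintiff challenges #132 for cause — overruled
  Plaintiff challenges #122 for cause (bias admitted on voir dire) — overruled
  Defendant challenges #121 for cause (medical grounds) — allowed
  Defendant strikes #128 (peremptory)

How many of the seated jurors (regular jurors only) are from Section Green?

Removed: #117, #118, #121, #128, #131, #133.
Seated jurors 1–7: #111, #112, #113, #114, #115, #116, #119 (alternates #120 not counted).
Of those, in Section Green: #115 → 1.

1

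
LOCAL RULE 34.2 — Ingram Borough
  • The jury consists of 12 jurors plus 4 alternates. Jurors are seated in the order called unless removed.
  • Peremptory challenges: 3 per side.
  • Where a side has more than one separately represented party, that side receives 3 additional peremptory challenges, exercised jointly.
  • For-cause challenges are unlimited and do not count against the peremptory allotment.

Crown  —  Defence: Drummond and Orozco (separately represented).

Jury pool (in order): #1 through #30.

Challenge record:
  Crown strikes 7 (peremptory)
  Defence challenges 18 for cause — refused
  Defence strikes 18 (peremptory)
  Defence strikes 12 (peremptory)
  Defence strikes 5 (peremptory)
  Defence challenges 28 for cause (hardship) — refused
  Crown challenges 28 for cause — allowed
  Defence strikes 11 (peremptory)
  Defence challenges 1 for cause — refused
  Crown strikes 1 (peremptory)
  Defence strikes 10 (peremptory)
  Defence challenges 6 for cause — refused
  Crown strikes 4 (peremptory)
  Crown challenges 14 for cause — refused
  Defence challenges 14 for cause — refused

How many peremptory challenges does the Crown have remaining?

0

Crown allotment: 3.
Crown peremptories used: #7, #1, #4 — 3 (for-cause on #28, #14 don't count).
Remaining: 3 − 3 = 0.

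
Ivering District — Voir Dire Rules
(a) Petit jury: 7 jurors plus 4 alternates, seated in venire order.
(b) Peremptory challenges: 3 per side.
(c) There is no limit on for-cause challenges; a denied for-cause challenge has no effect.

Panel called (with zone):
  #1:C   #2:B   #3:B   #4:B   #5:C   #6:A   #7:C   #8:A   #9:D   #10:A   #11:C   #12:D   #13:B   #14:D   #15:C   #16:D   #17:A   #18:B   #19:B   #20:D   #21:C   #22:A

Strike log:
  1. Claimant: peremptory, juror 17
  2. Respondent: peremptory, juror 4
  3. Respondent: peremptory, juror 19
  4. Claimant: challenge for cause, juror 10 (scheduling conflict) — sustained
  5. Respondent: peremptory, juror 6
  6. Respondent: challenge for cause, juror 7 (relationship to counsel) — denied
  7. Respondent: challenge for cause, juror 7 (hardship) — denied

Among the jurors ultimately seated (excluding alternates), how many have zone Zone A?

1

Removed: #4, #6, #10, #17, #19.
Seated jurors 1–7: #1, #2, #3, #5, #7, #8, #9 (alternates #11, #12, #13, #14 not counted).
Of those, in Zone A: #8 → 1.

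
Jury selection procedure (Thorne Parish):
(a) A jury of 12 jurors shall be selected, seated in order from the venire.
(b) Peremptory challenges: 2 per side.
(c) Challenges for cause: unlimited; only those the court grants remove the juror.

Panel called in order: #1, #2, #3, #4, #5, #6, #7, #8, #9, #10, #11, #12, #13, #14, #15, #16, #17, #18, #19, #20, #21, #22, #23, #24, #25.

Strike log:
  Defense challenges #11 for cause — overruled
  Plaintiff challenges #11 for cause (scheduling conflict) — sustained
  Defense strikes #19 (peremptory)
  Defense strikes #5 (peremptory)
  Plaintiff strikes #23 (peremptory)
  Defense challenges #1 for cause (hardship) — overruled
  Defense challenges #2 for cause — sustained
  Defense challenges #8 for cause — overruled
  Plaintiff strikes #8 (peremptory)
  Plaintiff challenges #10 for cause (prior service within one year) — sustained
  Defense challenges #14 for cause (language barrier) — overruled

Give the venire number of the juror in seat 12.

17

Removed: #2, #5, #8, #10, #11, #19, #23. (#1, #14 stay — for-cause denied.)
Seating in order: seats 1–12 → #1, #3, #4, #6, #7, #9, #12, #13, #14, #15, #16, #17.
So seat 12 is #17.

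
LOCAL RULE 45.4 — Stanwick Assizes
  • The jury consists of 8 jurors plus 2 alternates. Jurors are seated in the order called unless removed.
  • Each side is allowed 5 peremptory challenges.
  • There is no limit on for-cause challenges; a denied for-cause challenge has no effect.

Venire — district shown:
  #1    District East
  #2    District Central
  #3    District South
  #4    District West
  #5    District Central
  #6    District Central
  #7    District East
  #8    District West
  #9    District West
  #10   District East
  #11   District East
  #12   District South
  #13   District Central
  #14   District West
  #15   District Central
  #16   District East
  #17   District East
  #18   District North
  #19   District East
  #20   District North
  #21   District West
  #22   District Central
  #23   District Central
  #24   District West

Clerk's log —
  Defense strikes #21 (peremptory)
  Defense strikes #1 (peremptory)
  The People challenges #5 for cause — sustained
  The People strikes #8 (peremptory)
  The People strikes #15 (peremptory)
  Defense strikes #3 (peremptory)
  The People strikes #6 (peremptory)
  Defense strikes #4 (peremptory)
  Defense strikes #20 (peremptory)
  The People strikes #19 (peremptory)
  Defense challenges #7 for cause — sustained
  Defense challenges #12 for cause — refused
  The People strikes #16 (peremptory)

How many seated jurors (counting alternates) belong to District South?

Removed: #1, #3, #4, #5, #6, #7, #8, #15, #16, #19, #20, #21.
Seated (10 incl. alternates): #2, #9, #10, #11, #12, #13, #14, #17, #18, #22.
Of those, in District South: #12 → 1.

1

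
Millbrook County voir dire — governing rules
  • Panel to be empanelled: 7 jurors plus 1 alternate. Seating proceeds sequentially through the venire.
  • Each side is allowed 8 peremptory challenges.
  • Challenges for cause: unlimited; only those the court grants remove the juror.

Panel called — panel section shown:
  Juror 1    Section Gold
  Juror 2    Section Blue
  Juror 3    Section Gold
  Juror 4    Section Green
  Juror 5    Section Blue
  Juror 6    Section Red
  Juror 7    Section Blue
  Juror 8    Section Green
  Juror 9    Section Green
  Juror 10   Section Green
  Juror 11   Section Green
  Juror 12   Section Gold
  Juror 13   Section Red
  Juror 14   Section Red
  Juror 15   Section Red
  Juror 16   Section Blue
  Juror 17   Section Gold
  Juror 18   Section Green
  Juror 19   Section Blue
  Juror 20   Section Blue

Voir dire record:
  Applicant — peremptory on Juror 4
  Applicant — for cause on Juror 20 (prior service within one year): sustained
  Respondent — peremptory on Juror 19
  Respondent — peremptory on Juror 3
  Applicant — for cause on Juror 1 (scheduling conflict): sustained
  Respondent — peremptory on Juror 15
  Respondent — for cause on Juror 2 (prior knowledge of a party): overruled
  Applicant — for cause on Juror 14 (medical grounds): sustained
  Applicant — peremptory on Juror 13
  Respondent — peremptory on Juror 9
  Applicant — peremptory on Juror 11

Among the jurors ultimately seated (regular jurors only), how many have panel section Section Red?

Removed: #1, #3, #4, #9, #11, #13, #14, #15, #19, #20.
Seated jurors 1–7: #2, #5, #6, #7, #8, #10, #12 (alternates #16 not counted).
Of those, in Section Red: #6 → 1.

1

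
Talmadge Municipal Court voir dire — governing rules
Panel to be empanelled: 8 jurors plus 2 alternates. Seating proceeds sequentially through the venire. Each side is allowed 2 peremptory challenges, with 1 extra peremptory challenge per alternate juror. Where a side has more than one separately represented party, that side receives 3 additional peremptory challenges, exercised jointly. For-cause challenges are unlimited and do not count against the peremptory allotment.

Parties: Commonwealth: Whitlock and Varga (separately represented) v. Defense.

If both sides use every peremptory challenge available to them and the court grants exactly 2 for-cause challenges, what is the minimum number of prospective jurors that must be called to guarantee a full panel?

Seats to fill: 8 + 2 alternates = 10.
Peremptories — Commonwealth: 2 + 1×2 + 3 = 7; Defense: 2 + 1×2 = 4; total 11.
For-cause removals: 2.
Minimum venire: 10 + 11 + 2 = 23.

23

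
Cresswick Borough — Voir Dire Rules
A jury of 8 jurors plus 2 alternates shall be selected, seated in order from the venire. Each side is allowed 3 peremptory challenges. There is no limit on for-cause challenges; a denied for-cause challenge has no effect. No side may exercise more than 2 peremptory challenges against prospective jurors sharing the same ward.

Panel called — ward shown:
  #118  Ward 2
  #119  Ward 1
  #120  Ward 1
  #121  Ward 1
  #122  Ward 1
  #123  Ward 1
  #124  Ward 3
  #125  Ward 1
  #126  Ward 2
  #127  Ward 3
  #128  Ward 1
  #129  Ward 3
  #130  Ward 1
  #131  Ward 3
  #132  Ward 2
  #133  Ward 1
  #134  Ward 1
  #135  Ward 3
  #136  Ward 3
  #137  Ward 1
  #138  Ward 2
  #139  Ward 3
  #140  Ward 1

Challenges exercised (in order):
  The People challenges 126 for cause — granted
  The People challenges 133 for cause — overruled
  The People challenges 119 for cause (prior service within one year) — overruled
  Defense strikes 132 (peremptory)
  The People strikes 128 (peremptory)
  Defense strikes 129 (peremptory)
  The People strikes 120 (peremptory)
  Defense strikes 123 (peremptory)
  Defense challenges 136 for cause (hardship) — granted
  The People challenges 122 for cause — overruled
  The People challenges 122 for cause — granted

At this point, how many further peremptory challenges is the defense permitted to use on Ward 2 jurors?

Defense peremptories so far: #132, #129, #123 — 3 of 3 used, 0 left overall.
Against Ward 2: #132 — 1 used; per-ward cap 2 leaves 1.
Binding limit: min(0, 1) = 0.

0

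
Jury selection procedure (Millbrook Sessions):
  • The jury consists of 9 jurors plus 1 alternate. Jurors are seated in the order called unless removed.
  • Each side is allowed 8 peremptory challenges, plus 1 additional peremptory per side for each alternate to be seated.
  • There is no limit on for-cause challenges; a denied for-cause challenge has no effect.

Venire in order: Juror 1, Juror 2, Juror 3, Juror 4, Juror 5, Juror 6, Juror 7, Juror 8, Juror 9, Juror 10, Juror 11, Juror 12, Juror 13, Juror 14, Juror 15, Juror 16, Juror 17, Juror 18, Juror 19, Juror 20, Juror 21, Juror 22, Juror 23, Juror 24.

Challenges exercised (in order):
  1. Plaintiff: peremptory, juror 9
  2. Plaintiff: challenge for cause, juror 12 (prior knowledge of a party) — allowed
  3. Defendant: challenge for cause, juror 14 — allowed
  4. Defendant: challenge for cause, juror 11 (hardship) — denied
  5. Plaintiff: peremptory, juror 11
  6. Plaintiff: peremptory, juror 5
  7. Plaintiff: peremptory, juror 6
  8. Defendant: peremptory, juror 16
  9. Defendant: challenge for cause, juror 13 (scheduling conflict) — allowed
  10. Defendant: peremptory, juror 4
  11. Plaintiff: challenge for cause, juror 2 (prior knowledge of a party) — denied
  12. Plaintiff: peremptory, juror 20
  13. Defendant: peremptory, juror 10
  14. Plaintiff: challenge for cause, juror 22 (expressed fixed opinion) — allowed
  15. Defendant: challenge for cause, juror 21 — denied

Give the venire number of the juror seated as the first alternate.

Removed: #4, #5, #6, #9, #10, #11, #12, #13, #14, #16, #20, #22. (#2, #21 stay — for-cause denied.)
Seating in order: seats 1–9 → #1, #2, #3, #7, #8, #15, #17, #18, #19; alternates → #21.
So alternate 1 is #21.

21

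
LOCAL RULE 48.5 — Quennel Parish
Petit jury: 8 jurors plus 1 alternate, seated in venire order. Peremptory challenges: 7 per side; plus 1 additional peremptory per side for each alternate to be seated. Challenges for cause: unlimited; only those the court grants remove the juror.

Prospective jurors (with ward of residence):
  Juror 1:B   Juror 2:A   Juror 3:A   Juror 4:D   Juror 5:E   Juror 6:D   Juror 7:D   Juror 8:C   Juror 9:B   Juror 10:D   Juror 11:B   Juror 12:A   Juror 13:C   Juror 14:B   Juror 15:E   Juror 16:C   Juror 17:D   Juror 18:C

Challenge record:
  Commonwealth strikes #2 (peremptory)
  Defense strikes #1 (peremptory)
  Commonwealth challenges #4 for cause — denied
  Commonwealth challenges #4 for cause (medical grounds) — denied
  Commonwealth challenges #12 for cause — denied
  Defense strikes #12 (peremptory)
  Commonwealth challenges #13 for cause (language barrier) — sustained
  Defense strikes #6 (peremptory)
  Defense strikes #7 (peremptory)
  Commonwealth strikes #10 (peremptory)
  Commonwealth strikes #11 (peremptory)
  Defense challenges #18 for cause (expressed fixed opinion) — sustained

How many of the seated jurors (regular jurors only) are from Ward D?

Removed: #1, #2, #6, #7, #10, #11, #12, #13, #18.
Seated jurors 1–8: #3, #4, #5, #8, #9, #14, #15, #16 (alternates #17 not counted).
Of those, in Ward D: #4 → 1.

1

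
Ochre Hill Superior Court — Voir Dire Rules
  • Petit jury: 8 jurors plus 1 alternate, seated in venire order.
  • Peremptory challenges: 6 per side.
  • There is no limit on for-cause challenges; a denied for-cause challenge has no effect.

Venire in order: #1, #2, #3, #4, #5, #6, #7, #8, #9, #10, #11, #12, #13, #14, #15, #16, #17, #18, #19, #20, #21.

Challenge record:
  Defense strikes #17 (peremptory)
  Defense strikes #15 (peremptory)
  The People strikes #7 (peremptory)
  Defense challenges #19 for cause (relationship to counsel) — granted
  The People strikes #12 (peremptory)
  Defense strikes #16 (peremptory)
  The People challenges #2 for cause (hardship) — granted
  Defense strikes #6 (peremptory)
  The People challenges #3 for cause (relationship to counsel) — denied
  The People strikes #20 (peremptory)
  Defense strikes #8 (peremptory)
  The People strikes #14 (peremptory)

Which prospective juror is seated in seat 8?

13

Removed: #2, #6, #7, #8, #12, #14, #15, #16, #17, #19, #20. (#3 stays — for-cause denied.)
Filling seats in venire order through position 8: #1, #3, #4, #5, #9, #10, #11, #13.
So seat 8 is #13.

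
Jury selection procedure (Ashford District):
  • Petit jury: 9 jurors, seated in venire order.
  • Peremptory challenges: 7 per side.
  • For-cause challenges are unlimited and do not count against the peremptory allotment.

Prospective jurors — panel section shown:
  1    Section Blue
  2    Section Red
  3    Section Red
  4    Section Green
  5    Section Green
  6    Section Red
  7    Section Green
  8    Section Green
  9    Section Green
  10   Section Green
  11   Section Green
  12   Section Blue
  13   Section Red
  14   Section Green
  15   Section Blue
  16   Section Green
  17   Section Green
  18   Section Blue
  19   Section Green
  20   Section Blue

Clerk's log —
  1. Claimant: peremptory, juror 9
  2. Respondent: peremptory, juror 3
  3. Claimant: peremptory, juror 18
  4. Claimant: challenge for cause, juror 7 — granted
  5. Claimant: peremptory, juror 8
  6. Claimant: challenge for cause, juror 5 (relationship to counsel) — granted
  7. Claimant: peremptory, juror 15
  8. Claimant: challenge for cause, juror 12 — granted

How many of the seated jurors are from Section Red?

3

Removed: #3, #5, #7, #8, #9, #12, #15, #18.
Seated jurors 1–9: #1, #2, #4, #6, #10, #11, #13, #14, #16.
Of those, in Section Red: #2, #6, #13 → 3.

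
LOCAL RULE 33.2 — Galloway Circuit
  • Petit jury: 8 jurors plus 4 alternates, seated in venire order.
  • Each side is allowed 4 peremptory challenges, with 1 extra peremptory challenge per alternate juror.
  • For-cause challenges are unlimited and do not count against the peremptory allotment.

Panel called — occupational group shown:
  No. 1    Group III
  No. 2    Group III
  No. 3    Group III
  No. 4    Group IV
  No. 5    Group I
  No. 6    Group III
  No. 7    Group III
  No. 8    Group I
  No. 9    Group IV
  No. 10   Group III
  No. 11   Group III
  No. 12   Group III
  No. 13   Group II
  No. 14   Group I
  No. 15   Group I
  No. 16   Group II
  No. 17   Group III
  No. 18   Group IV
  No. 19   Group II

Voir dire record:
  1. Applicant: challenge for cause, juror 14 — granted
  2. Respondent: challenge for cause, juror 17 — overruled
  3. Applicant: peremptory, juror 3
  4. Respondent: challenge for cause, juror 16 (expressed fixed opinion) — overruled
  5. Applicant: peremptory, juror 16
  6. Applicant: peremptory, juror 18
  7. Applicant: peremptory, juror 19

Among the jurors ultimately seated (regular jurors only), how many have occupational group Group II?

0

Removed: #3, #14, #16, #18, #19.
Seated jurors 1–8: #1, #2, #4, #5, #6, #7, #8, #9 (alternates #10, #11, #12, #13 not counted).
None of those are in Group II → 0.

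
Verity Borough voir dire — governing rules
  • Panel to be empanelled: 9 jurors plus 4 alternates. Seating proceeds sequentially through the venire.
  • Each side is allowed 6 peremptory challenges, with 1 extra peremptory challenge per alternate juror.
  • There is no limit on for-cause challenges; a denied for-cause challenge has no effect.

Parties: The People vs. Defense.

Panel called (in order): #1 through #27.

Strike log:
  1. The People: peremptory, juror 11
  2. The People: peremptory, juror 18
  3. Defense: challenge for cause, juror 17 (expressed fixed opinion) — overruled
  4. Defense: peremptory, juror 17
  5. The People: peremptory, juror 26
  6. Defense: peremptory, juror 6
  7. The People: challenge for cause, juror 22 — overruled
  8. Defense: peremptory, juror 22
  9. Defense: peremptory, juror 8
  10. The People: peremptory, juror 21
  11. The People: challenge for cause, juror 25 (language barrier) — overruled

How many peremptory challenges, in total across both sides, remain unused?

The People allotment: 6 base + 1 × 4 alternates = 10. Defense allotment: 6 base + 1 × 4 alternates = 10.
The People peremptories used: #11, #18, #26, #21 — 4 (for-cause on #22, #25 don't count).
Defense peremptories used: #17, #6, #22, #8 — 4 (the for-cause on #17 doesn't count).
Remaining: (10 − 4) + (10 − 4) = 12.

12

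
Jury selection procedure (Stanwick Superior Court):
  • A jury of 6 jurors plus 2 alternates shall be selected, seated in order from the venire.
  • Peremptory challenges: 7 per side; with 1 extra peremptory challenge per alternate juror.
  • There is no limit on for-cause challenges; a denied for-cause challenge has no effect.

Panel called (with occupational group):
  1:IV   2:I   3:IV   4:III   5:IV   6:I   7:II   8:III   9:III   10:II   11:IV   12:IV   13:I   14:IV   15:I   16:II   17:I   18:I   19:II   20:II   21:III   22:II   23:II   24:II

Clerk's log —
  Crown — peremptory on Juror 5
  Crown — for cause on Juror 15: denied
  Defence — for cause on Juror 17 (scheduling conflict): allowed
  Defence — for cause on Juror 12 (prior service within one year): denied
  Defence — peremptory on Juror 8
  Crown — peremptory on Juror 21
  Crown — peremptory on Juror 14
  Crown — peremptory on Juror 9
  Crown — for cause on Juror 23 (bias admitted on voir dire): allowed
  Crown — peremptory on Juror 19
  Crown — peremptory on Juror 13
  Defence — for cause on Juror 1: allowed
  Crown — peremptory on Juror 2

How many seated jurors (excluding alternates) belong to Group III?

Removed: #1, #2, #5, #8, #9, #13, #14, #17, #19, #21, #23.
Seated jurors 1–6: #3, #4, #6, #7, #10, #11 (alternates #12, #15 not counted).
Of those, in Group III: #4 → 1.

1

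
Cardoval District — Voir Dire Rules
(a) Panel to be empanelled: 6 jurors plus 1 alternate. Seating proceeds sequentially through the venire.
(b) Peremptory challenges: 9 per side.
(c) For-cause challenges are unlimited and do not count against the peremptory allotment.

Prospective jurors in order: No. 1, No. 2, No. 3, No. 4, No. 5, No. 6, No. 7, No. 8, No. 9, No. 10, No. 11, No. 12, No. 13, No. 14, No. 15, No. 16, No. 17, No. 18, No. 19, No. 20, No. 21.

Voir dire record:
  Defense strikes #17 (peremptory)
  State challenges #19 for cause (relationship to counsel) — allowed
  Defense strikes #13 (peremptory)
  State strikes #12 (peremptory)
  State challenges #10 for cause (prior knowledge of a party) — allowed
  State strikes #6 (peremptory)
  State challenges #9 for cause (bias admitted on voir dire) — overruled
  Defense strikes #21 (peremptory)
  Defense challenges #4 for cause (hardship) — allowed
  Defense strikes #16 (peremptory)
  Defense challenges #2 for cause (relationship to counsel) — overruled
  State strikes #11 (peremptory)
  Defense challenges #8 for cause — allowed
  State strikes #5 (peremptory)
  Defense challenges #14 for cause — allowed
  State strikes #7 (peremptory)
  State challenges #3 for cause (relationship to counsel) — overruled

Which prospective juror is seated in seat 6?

Removed: #4, #5, #6, #7, #8, #10, #11, #12, #13, #14, #16, #17, #19, #21. (#2, #3, #9 stay — for-cause denied.)
Filling seats in venire order through position 6: #1, #2, #3, #9, #15, #18.
So seat 6 is #18.

18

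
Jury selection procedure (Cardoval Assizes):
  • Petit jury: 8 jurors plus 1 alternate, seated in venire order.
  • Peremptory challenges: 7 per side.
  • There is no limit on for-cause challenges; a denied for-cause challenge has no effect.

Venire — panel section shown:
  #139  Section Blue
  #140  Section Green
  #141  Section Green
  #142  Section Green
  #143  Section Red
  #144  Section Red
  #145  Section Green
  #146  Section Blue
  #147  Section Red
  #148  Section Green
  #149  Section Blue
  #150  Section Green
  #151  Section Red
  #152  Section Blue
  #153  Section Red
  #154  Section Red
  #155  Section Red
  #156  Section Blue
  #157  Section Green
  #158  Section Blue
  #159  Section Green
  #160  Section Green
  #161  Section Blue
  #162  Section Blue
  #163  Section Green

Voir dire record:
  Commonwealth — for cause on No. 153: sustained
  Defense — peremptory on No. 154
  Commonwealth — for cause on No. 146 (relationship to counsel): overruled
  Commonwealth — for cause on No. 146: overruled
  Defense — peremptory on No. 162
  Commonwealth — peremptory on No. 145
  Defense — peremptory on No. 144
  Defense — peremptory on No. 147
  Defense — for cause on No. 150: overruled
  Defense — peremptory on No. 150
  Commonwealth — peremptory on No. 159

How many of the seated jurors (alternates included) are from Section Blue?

3

Removed: #144, #145, #147, #150, #153, #154, #159, #162.
Seated (9 incl. alternates): #139, #140, #141, #142, #143, #146, #148, #149, #151.
Of those, in Section Blue: #139, #146, #149 → 3.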